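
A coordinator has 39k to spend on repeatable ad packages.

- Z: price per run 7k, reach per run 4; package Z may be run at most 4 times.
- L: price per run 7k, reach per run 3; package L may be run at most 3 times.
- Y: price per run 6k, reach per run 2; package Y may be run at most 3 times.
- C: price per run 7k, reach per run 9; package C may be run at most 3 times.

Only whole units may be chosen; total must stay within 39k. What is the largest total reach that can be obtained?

35

C has the best ratio (9/7); taking only C gives at most 3×9 = 27 (stopped by the supply cap of 3).
Mixing does better — 2×Z and 3×C: price 35 ≤ 39, reach 2·4 + 3·9 = 35.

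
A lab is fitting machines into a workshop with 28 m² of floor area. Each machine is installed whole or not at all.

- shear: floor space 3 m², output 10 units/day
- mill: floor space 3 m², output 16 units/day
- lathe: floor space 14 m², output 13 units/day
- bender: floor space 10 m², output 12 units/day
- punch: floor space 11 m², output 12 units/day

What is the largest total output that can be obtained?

50

shear + mill + bender + punch: floor space 3 + 3 + 10 + 11 = 27 ≤ 28, output 10 + 16 + 12 + 12 = 50.
mill + lathe + bender: floor space 3 + 14 + 10 = 27 ≤ 28, output 16 + 13 + 12 = 41.
Best is shear, mill, bender, and punch with total output 50.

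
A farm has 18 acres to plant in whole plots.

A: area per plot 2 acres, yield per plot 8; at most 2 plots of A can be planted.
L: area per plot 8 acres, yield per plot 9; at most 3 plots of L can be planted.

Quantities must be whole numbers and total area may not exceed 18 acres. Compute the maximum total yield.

26

This is a bounded integer knapsack.
2×A and 1×L: area 12 ≤ 18, yield 2·8 + 1·9 = 25.
1×A and 2×L: area 18 ≤ 18, yield 1·8 + 2·9 = 26.
Best is 26.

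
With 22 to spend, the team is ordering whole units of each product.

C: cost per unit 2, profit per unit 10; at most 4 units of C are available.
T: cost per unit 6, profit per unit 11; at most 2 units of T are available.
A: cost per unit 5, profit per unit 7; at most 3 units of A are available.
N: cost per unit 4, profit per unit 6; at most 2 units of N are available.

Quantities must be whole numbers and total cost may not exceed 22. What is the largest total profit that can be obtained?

63

C has the best ratio (10/2); taking only C gives at most 4×10 = 40 (stopped by the supply cap of 4).
Mixing does better — 4×C, 1×T, and 2×N: cost 22 ≤ 22, profit 4·10 + 1·11 + 2·6 = 63.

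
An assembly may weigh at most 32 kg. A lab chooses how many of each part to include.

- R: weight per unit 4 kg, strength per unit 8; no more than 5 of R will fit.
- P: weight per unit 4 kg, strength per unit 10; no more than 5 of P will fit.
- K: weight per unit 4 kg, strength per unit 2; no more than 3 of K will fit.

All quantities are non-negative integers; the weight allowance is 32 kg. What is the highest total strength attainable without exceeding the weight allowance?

74

4×R and 4×P: weight 32 ≤ 32, strength 4·8 + 4·10 = 72.
3×R and 5×P: weight 32 ≤ 32, strength 3·8 + 5·10 = 74.
Best is 74.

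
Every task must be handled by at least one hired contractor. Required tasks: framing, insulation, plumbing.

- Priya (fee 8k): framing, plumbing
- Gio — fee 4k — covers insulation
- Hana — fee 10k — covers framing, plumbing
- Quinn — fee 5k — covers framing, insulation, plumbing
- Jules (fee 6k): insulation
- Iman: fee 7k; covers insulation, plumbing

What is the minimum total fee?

Quinn alone covers framing, insulation, plumbing — every task.
Total fee: 5.

5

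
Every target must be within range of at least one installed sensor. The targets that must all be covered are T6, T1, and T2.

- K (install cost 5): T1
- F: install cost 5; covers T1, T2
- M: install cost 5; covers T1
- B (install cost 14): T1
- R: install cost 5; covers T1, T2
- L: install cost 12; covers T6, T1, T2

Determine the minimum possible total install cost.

L alone covers T6, T1, T2 — every target.
Total install cost: 12.

12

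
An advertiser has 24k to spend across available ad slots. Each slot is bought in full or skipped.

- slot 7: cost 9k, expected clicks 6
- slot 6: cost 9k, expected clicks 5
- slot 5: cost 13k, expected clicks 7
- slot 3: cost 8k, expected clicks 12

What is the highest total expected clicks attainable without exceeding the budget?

19

slot 5 + slot 3: cost 13 + 8 = 21 ≤ 24, expected clicks 7 + 12 = 19.
slot 7 + slot 3: cost 9 + 8 = 17 ≤ 24, expected clicks 6 + 12 = 18.
Best is slot 5 and slot 3 with total expected clicks 19.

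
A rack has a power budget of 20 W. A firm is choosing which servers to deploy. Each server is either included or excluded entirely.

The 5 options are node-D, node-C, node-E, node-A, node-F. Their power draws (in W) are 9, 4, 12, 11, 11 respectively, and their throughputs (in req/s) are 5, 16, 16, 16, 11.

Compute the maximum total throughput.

node-C + node-E: power draw 4 + 12 = 16 ≤ 20, throughput 16 + 16 = 32.
node-C + node-F: power draw 4 + 11 = 15 ≤ 20, throughput 16 + 11 = 27.
node-C + node-A: power draw 4 + 11 = 15 ≤ 20, throughput 16 + 16 = 32.
The maximum throughput is 32; one optimal choice is node-C and node-A.

32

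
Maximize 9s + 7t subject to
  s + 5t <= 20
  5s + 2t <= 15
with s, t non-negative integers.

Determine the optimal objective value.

32

Relaxing integrality, the LP optimum is 39.57 at (s,t) = (1.52, 3.7), which is not an integer point.
(s,t)=(2,2): 1·2+5·2=12≤20, 5·2+2·2=14≤15, objective 32.
(s,t)=(1,3): 1·1+5·3=16≤20, 5·1+2·3=11≤15, objective 30.
Maximum is 32 at (s,t)=(2,2).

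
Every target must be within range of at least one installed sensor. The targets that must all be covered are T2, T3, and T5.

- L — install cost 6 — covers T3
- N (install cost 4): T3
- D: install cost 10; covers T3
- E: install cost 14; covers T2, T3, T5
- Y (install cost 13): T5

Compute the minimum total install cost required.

14

The greedy cost-per-new-target heuristic would pick N and E for 18, but a cheaper cover exists.
E alone covers T2, T3, T5 — every target.
Total install cost: 14.
No cover costs less than 14.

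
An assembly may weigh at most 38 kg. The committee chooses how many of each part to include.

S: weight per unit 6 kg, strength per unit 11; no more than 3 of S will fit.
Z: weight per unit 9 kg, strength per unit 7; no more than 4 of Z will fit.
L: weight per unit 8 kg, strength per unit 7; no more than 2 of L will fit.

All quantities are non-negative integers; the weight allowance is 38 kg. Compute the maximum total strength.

This is a bounded integer knapsack.
3×S, 1×Z, and 1×L: weight 35 ≤ 38, strength 3·11 + 1·7 + 1·7 = 47.
3×S and 2×L: weight 34 ≤ 38, strength 3·11 + 2·7 = 47.
Best is 47.

47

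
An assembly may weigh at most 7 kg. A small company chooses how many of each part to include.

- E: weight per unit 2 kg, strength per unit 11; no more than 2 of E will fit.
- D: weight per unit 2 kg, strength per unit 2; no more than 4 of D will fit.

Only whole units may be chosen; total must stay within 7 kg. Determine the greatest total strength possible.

24

This is a bounded integer knapsack.
2×E: weight 4 ≤ 7, strength 2·11 = 22.
2×E and 1×D: weight 6 ≤ 7, strength 2·11 + 1·2 = 24.
Best is 24.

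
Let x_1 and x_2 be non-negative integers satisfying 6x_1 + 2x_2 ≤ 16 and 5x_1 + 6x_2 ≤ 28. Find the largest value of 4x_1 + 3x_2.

Relaxing integrality, the LP optimum is 16.31 at (x_1,x_2) = (1.54, 3.38), which is not an integer point.
(x_1,x_2)=(2,2) is feasible, giving 14.
(x_1,x_2)=(1,3) is feasible, giving 13.
(x_1,x_2)=(0,4) is feasible, giving 12.
No feasible integer point exceeds 14.

14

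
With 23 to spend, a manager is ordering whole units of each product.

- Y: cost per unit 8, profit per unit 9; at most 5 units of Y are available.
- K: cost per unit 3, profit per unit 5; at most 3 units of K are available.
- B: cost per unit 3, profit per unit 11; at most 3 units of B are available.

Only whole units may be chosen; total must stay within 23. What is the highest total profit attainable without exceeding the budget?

B has the best ratio (11/3); taking only B gives at most 3×11 = 33 (stopped by the supply cap of 3).
Mixing does better — 1×Y, 2×K, and 3×B: cost 23 ≤ 23, profit 1·9 + 2·5 + 3·11 = 52.

52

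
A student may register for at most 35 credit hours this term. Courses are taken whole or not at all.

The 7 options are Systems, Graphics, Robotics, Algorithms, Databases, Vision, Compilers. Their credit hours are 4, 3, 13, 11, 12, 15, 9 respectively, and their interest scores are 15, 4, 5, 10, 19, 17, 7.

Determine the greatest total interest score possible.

55

Take Systems, Graphics, Databases, and Vision: credit hours 4 + 3 + 12 + 15 = 34 ≤ 35, interest score 15 + 4 + 19 + 17 = 55.
No other feasible combination does better.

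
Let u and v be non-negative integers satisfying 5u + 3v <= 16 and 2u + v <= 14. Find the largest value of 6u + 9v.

(u,v)=(0,5) is feasible, giving 45.
(u,v)=(0,4) is feasible, giving 36.
Maximum is 45 at (u,v)=(0,5).

45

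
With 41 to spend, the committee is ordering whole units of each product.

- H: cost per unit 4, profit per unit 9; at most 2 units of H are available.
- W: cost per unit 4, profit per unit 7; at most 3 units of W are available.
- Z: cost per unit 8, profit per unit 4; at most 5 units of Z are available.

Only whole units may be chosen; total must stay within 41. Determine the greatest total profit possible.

47

This is a bounded integer knapsack.
Take 2×H, 3×W, and 2×Z: cost 36 ≤ 41, profit 2·9 + 3·7 + 2·4 = 47.
H has the best ratio (9/4) and is taken to its limit of 2; remaining capacity is filled optimally with the others.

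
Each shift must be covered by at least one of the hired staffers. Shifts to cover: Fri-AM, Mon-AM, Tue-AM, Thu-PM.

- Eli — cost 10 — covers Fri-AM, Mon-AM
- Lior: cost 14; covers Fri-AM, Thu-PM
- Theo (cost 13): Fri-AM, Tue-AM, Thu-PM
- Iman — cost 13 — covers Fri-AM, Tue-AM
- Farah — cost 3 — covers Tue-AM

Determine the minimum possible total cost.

23

This is an integer covering problem.
The greedy cost-per-new-shift heuristic would pick Farah, Eli, and Theo for 26, but a cheaper cover exists.
Choose Eli and Theo: together they cover Fri-AM, Mon-AM, Tue-AM, Thu-PM — every shift.
Total cost: 10 + 13 = 23.
No cover costs less than 23.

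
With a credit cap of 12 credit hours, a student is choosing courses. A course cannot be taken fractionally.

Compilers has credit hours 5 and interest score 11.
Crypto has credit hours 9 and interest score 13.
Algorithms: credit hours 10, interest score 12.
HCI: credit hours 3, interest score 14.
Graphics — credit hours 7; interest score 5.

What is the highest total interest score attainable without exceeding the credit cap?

27

Treat it as a binary knapsack problem.
Take Crypto and HCI: credit hours 9 + 3 = 12 ≤ 12, interest score 13 + 14 = 27.
No other feasible combination does better.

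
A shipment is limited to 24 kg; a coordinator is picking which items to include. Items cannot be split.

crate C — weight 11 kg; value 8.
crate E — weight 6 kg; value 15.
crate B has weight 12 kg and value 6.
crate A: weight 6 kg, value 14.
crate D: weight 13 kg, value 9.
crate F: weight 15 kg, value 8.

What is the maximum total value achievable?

37

Take crate C, crate E, and crate A: weight 11 + 6 + 6 = 23 ≤ 24, value 8 + 15 + 14 = 37.
No other feasible combination does better.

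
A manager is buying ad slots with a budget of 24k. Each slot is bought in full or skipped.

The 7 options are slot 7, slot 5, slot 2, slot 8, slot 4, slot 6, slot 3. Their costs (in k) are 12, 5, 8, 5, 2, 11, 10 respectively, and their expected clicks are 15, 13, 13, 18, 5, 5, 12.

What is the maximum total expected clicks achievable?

Treat it as a binary knapsack problem.
Allowing fractional choices, the relaxed optimum would be about 54.0, but ad slots are indivisible.
slot 5 + slot 2 + slot 8 + slot 4: cost 5 + 8 + 5 + 2 = 20 ≤ 24, expected clicks 13 + 13 + 18 + 5 = 49.
slot 7 + slot 5 + slot 8 + slot 4: cost 12 + 5 + 5 + 2 = 24 ≤ 24, expected clicks 15 + 13 + 18 + 5 = 51.
slot 5 + slot 8 + slot 4 + slot 3: cost 5 + 5 + 2 + 10 = 22 ≤ 24, expected clicks 13 + 18 + 5 + 12 = 48.
Best is slot 7, slot 5, slot 8, and slot 4 with total expected clicks 51.

51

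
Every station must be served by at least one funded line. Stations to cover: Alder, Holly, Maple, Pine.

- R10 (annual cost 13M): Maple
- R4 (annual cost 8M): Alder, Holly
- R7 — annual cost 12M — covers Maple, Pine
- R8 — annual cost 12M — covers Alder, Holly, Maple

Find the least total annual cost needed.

20

Choose R4 and R7: together they cover Alder, Holly, Maple, Pine — every station.
Total annual cost: 8 + 12 = 20.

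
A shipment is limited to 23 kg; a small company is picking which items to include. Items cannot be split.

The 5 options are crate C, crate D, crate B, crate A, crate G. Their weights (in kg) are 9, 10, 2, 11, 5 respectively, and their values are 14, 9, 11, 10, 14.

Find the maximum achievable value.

39

Allowing fractional choices, the relaxed optimum would be about 45.4, but items are indivisible.
crate B + crate A + crate G: weight 2 + 11 + 5 = 18 ≤ 23, value 11 + 10 + 14 = 35.
crate C + crate B + crate G: weight 9 + 2 + 5 = 16 ≤ 23, value 14 + 11 + 14 = 39.
Best is crate C, crate B, and crate G with total value 39.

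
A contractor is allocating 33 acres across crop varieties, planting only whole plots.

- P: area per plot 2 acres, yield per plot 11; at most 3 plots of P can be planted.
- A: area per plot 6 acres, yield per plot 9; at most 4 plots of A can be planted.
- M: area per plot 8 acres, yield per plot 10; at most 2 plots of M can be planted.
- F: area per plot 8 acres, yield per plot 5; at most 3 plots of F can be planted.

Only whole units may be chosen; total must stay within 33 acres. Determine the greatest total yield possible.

P has the best ratio (11/2); taking only P gives at most 3×11 = 33 (stopped by the supply cap of 3).
Mixing does better — 3×P, 3×A, and 1×M: area 32 ≤ 33, yield 3·11 + 3·9 + 1·10 = 70.

70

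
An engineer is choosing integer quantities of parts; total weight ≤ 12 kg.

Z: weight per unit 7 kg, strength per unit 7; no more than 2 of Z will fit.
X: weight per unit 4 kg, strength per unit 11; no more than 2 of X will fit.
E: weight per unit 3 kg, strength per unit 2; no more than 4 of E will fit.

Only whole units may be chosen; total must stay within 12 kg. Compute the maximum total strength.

24

2×X: weight 8 ≤ 12, strength 2·11 = 22.
2×X and 1×E: weight 11 ≤ 12, strength 2·11 + 1·2 = 24.
Best is 24.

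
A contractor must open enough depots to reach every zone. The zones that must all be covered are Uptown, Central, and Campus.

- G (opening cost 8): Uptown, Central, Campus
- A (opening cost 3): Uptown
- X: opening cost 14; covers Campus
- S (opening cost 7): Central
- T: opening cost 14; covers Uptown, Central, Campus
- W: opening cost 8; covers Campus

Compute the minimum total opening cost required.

8

G alone covers Uptown, Central, Campus — every zone.
Total opening cost: 8.
No cover costs less than 8.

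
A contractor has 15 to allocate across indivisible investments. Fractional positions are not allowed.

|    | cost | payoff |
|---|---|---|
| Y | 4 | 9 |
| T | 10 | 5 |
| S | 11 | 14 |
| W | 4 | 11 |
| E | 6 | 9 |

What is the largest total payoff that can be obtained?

29

Allowing fractional choices, the relaxed optimum would be about 30.3, but investments are indivisible.
S + W: cost 11 + 4 = 15 ≤ 15, payoff 14 + 11 = 25.
Y + W + E: cost 4 + 4 + 6 = 14 ≤ 15, payoff 9 + 11 + 9 = 29.
Best is Y, W, and E with total payoff 29.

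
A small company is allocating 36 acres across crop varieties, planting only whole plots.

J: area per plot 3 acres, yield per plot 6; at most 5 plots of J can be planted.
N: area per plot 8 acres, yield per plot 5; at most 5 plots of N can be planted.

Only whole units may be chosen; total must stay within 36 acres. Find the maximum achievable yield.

5×J and 2×N: area 31 ≤ 36, yield 5·6 + 2·5 = 40.
4×J and 3×N: area 36 ≤ 36, yield 4·6 + 3·5 = 39.
Best is 40.

40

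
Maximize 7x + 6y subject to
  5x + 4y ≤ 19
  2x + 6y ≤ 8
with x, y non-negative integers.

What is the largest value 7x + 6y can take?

The continuous relaxation peaks at (3.73, 0.0909) with value 26.64; rounding to a feasible lattice point costs some objective.
(x,y)=(3,0): 5·3+4·0=15≤19, 2·3+6·0=6≤8, objective 21.
(x,y)=(2,0): 5·2+4·0=10≤19, 2·2+6·0=4≤8, objective 14.
No feasible integer point exceeds 21.

21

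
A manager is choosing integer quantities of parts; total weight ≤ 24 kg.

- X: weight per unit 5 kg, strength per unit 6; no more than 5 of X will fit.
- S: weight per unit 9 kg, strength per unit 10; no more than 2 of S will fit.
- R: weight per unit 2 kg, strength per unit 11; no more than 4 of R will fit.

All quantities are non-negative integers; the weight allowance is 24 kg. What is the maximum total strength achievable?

62

R has the best ratio (11/2); taking only R gives at most 4×11 = 44 (stopped by the supply cap of 4).
Mixing does better — 3×X and 4×R: weight 23 ≤ 24, strength 3·6 + 4·11 = 62.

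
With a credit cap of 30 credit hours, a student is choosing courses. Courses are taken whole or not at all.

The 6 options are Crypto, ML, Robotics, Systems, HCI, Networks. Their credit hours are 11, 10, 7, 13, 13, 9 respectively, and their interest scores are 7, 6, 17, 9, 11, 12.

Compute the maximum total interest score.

40

Treat it as a binary knapsack problem.
Allowing fractional choices, the relaxed optimum would be about 40.7, but courses are indivisible.
Robotics + Systems + Networks: credit hours 7 + 13 + 9 = 29 ≤ 30, interest score 17 + 9 + 12 = 38.
Robotics + HCI + Networks: credit hours 7 + 13 + 9 = 29 ≤ 30, interest score 17 + 11 + 12 = 40.
Crypto + Robotics + Networks: credit hours 11 + 7 + 9 = 27 ≤ 30, interest score 7 + 17 + 12 = 36.
Best is Robotics, HCI, and Networks with total interest score 40.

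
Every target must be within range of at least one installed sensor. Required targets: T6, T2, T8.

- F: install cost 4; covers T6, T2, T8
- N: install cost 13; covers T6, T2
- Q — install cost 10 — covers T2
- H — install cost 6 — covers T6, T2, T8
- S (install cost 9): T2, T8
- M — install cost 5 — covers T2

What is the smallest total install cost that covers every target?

4

F alone covers T6, T2, T8 — every target.
Total install cost: 4.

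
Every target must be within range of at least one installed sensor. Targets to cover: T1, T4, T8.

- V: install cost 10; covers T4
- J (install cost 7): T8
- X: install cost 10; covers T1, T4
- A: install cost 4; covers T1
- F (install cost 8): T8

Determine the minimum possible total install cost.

The greedy cost-per-new-target heuristic would pick A, J, and V for 21, but a cheaper cover exists.
Choose J and X: together they cover T1, T4, T8 — every target.
Total install cost: 7 + 10 = 17.
No cover costs less than 17.

17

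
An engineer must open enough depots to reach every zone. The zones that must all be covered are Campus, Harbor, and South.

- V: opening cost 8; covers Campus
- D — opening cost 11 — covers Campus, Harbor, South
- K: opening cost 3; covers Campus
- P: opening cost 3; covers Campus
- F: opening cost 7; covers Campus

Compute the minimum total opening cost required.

This is a weighted set-cover instance.
D alone covers Campus, Harbor, South — every zone.
Total opening cost: 11.

11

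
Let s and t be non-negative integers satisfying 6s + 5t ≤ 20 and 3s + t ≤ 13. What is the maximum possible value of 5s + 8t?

32

(s,t)=(0,4): 6·0+5·4=20≤20, 3·0+1·4=4≤13, objective 32.
(s,t)=(0,3): 6·0+5·3=15≤20, 3·0+1·3=3≤13, objective 24.
Maximum is 32 at (s,t)=(0,4).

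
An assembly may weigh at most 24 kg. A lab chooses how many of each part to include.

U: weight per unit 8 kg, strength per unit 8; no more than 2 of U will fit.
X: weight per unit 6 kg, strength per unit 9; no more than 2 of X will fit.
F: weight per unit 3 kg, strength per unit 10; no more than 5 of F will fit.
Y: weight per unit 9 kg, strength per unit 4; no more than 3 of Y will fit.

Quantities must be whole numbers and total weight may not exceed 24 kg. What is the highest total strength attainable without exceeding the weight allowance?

59

F has the best ratio (10/3); taking only F gives at most 5×10 = 50 (stopped by the supply cap of 5).
Mixing does better — 1×X and 5×F: weight 21 ≤ 24, strength 1·9 + 5·10 = 59.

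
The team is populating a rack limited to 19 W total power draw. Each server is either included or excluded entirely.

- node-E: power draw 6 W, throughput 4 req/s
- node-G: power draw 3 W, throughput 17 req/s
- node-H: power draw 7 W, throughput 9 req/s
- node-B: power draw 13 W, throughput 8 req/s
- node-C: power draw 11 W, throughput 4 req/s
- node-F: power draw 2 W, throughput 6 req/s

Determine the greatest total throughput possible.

node-G + node-B + node-F: power draw 3 + 13 + 2 = 18 ≤ 19, throughput 17 + 8 + 6 = 31.
node-E + node-G + node-H + node-F: power draw 6 + 3 + 7 + 2 = 18 ≤ 19, throughput 4 + 17 + 9 + 6 = 36.
node-G + node-H + node-F: power draw 3 + 7 + 2 = 12 ≤ 19, throughput 17 + 9 + 6 = 32.
Best is node-E, node-G, node-H, and node-F with total throughput 36.

36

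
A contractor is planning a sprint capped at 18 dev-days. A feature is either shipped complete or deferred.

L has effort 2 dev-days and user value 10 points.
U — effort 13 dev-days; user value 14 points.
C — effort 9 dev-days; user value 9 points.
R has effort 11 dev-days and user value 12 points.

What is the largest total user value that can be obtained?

24

L + C: effort 2 + 9 = 11 ≤ 18, user value 10 + 9 = 19.
L + R: effort 2 + 11 = 13 ≤ 18, user value 10 + 12 = 22.
L + U: effort 2 + 13 = 15 ≤ 18, user value 10 + 14 = 24.
Best is L and U with total user value 24.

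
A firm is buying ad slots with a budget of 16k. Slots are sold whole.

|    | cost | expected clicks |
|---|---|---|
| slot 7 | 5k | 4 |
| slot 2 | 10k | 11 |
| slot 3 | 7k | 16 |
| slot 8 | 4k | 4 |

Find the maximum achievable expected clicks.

This is a 0-1 knapsack instance.
Allowing fractional choices, the relaxed optimum would be about 25.9, but ad slots are indivisible.
slot 3 + slot 8: cost 7 + 4 = 11 ≤ 16, expected clicks 16 + 4 = 20.
slot 7 + slot 3 + slot 8: cost 5 + 7 + 4 = 16 ≤ 16, expected clicks 4 + 16 + 4 = 24.
Best is slot 7, slot 3, and slot 8 with total expected clicks 24.

24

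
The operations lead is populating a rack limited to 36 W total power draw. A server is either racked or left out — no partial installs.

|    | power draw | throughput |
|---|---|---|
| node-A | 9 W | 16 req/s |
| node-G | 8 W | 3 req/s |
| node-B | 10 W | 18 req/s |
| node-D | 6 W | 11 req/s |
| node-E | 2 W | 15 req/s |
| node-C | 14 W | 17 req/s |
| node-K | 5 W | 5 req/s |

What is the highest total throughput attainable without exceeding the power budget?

66

Treat it as a binary knapsack problem.
node-A + node-B + node-E + node-C: power draw 9 + 10 + 2 + 14 = 35 ≤ 36, throughput 16 + 18 + 15 + 17 = 66.
node-A + node-B + node-D + node-E + node-K: power draw 9 + 10 + 6 + 2 + 5 = 32 ≤ 36, throughput 16 + 18 + 11 + 15 + 5 = 65.
node-A + node-D + node-E + node-C + node-K: power draw 9 + 6 + 2 + 14 + 5 = 36 ≤ 36, throughput 16 + 11 + 15 + 17 + 5 = 64.
Best is node-A, node-B, node-E, and node-C with total throughput 66.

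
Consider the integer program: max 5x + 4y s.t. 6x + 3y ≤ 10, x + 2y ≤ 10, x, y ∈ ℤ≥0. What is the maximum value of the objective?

12

(x,y)=(0,3) is feasible, giving 12.
(x,y)=(0,2) is feasible, giving 8.
Maximum is 12 at (x,y)=(0,3).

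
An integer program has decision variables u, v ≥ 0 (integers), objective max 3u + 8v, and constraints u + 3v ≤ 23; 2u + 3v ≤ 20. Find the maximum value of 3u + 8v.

(u,v)=(1,6): 1·1+3·6=19≤23, 2·1+3·6=20≤20, objective 51.
(u,v)=(0,6): 1·0+3·6=18≤23, 2·0+3·6=18≤20, objective 48.
(u,v)=(2,5): 1·2+3·5=17≤23, 2·2+3·5=19≤20, objective 46.
(u,v)=(1,5): 1·1+3·5=16≤23, 2·1+3·5=17≤20, objective 43.
The best lattice point is (1,6), giving 51.

51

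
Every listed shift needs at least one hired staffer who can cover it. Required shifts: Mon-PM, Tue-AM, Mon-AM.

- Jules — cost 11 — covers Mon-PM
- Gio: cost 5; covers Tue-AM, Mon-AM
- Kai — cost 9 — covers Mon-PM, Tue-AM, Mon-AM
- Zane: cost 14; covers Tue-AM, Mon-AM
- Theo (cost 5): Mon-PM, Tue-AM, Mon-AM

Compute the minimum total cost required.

Theo alone covers Mon-PM, Tue-AM, Mon-AM — every shift.
Total cost: 5.
No cover costs less than 5.

5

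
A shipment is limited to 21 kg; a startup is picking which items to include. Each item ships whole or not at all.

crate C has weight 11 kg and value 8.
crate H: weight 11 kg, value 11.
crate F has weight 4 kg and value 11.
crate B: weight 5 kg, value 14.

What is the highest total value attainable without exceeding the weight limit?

crate C + crate F + crate B: weight 11 + 4 + 5 = 20 ≤ 21, value 8 + 11 + 14 = 33.
crate H + crate F + crate B: weight 11 + 4 + 5 = 20 ≤ 21, value 11 + 11 + 14 = 36.
Best is crate H, crate F, and crate B with total value 36.

36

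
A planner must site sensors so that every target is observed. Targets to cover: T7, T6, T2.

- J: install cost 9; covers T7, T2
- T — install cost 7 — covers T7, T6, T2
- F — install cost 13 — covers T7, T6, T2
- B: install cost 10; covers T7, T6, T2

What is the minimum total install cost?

7

This is an integer covering problem.
T alone covers T7, T6, T2 — every target.
Total install cost: 7.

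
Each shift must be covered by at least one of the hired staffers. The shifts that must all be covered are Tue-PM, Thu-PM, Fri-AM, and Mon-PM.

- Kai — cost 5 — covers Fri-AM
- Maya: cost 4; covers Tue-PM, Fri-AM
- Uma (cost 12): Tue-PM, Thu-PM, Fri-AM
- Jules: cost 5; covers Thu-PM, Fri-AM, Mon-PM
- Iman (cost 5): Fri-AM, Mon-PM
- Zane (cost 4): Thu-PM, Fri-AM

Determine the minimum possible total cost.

9

Choose Maya and Jules: together they cover Tue-PM, Thu-PM, Fri-AM, Mon-PM — every shift.
Total cost: 4 + 5 = 9.
No cover costs less than 9.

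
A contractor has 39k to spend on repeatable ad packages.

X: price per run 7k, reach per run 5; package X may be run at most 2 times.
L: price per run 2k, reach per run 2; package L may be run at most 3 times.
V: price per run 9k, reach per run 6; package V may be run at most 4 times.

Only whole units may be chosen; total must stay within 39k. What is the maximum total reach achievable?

Take 2×X, 3×L, and 2×V: price 38 ≤ 39, reach 2·5 + 3·2 + 2·6 = 28.
L has the best ratio (2/2) and is taken to its limit of 3; remaining capacity is filled optimally with the others.

28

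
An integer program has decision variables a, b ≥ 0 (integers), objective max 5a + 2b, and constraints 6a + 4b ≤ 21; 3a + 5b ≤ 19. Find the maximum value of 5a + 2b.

15

(a,b)=(3,0): 6·3+4·0=18≤21, 3·3+5·0=9≤19, objective 15.
(a,b)=(2,1): 6·2+4·1=16≤21, 3·2+5·1=11≤19, objective 12.
(a,b)=(2,0): 6·2+4·0=12≤21, 3·2+5·0=6≤19, objective 10.
Maximum is 15 at (a,b)=(3,0).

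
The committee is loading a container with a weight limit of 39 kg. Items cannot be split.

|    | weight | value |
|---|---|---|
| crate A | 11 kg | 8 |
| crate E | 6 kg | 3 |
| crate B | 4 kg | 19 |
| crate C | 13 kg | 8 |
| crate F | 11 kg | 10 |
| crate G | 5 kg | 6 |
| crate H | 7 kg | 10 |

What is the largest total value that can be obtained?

Allowing fractional choices, the relaxed optimum would be about 53.6, but items are indivisible.
crate A + crate E + crate B + crate F + crate H: weight 11 + 6 + 4 + 11 + 7 = 39 ≤ 39, value 8 + 3 + 19 + 10 + 10 = 50.
crate E + crate B + crate F + crate G + crate H: weight 6 + 4 + 11 + 5 + 7 = 33 ≤ 39, value 3 + 19 + 10 + 6 + 10 = 48.
crate A + crate B + crate F + crate G + crate H: weight 11 + 4 + 11 + 5 + 7 = 38 ≤ 39, value 8 + 19 + 10 + 6 + 10 = 53.
Best is crate A, crate B, crate F, crate G, and crate H with total value 53.

53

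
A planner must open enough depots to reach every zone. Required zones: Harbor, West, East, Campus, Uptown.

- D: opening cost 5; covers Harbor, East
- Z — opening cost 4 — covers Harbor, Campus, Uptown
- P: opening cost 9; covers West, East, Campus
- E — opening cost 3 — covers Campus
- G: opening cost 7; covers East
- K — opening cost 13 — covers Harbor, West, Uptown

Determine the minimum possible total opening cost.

Choose Z and P: together they cover Harbor, West, East, Campus, Uptown — every zone.
Total opening cost: 4 + 9 = 13.

13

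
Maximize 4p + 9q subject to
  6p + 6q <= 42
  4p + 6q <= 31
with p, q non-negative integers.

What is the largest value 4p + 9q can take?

45

(p,q)=(0,5): 6·0+6·5=30≤42, 4·0+6·5=30≤31, objective 45.
(p,q)=(1,4): 6·1+6·4=30≤42, 4·1+6·4=28≤31, objective 40.
(p,q)=(0,4): 6·0+6·4=24≤42, 4·0+6·4=24≤31, objective 36.
Maximum is 45 at (p,q)=(0,5).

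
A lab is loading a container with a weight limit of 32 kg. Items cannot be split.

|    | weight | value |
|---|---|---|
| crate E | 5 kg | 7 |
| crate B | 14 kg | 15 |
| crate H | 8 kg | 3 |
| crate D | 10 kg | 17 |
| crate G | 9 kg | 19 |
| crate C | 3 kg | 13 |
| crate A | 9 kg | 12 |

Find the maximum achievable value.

61

Allowing fractional choices, the relaxed optimum would be about 62.7, but items are indivisible.
crate D + crate G + crate C + crate A: weight 10 + 9 + 3 + 9 = 31 ≤ 32, value 17 + 19 + 13 + 12 = 61.
crate E + crate D + crate G + crate C: weight 5 + 10 + 9 + 3 = 27 ≤ 32, value 7 + 17 + 19 + 13 = 56.
Best is crate D, crate G, crate C, and crate A with total value 61.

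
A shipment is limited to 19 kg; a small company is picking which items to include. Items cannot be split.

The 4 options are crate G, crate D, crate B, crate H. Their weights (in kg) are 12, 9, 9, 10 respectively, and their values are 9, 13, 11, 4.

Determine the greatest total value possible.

Allowing fractional choices, the relaxed optimum would be about 24.8, but items are indivisible.
crate D + crate H: weight 9 + 10 = 19 ≤ 19, value 13 + 4 = 17.
crate B + crate H: weight 9 + 10 = 19 ≤ 19, value 11 + 4 = 15.
crate D + crate B: weight 9 + 9 = 18 ≤ 19, value 13 + 11 = 24.
Best is crate D and crate B with total value 24.

24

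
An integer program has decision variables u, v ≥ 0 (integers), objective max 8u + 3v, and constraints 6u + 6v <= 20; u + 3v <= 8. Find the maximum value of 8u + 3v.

Relaxing integrality, the LP optimum is 26.67 at (u,v) = (3.33, 0), which is not an integer point.
(u,v)=(3,0): 6·3+6·0=18≤20, 1·3+3·0=3≤8, objective 24.
(u,v)=(2,1): 6·2+6·1=18≤20, 1·2+3·1=5≤8, objective 19.
(u,v)=(2,0): 6·2+6·0=12≤20, 1·2+3·0=2≤8, objective 16.
No feasible integer point exceeds 24.

24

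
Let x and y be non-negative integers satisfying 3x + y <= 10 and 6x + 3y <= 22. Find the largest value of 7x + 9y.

(x,y)=(0,7): 3·0+1·7=7≤10, 6·0+3·7=21≤22, objective 63.
(x,y)=(0,6): 3·0+1·6=6≤10, 6·0+3·6=18≤22, objective 54.
The best lattice point is (0,7), giving 63.

63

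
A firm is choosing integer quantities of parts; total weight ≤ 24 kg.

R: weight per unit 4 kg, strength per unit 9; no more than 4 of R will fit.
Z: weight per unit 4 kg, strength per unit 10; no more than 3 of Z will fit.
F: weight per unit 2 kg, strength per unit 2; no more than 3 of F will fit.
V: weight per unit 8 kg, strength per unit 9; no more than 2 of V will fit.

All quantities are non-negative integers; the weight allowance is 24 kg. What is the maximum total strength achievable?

57

This is a bounded integer knapsack.
4×R and 2×Z: weight 24 ≤ 24, strength 4·9 + 2·10 = 56.
3×R and 3×Z: weight 24 ≤ 24, strength 3·9 + 3·10 = 57.
Best is 57.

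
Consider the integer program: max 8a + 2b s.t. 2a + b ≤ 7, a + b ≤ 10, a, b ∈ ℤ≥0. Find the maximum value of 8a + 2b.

Relaxing integrality, the LP optimum is 28.00 at (a,b) = (3.5, 0), which is not an integer point.
(a,b)=(3,1) is feasible, giving 26.
(a,b)=(3,0) is feasible, giving 24.
(a,b)=(2,2) is feasible, giving 20.
No feasible integer point exceeds 26.

26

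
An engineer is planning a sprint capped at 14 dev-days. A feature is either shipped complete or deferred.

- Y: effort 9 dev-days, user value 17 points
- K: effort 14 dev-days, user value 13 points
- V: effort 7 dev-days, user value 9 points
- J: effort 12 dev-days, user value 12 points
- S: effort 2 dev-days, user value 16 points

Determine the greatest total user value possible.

Allowing fractional choices, the relaxed optimum would be about 36.9, but features are indivisible.
V + S: effort 7 + 2 = 9 ≤ 14, user value 9 + 16 = 25.
Y + S: effort 9 + 2 = 11 ≤ 14, user value 17 + 16 = 33.
J + S: effort 12 + 2 = 14 ≤ 14, user value 12 + 16 = 28.
Best is Y and S with total user value 33.

33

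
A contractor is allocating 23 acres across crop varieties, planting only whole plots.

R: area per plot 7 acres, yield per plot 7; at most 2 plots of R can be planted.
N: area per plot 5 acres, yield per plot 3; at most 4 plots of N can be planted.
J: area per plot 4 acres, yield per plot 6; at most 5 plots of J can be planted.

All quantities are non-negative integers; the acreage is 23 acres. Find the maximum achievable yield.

31

5×J: area 20 ≤ 23, yield 5·6 = 30.
1×R and 4×J: area 23 ≤ 23, yield 1·7 + 4·6 = 31.
Best is 31.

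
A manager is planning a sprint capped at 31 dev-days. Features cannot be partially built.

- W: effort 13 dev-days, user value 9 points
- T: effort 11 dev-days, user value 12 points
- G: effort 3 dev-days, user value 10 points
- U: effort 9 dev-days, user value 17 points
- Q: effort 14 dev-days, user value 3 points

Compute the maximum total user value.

Allowing fractional choices, the relaxed optimum would be about 44.5, but features are indivisible.
W + T + G: effort 13 + 11 + 3 = 27 ≤ 31, user value 9 + 12 + 10 = 31.
W + G + U: effort 13 + 3 + 9 = 25 ≤ 31, user value 9 + 10 + 17 = 36.
T + G + U: effort 11 + 3 + 9 = 23 ≤ 31, user value 12 + 10 + 17 = 39.
Best is T, G, and U with total user value 39.

39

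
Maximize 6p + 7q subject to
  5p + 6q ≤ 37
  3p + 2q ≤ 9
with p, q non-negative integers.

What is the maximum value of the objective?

28

(p,q)=(0,4) is feasible, giving 28.
(p,q)=(1,3) is feasible, giving 27.
The best lattice point is (0,4), giving 28.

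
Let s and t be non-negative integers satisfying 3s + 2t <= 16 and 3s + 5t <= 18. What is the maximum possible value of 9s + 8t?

45

(s,t)=(5,0): 3·5+2·0=15≤16, 3·5+5·0=15≤18, objective 45.
(s,t)=(4,1): 3·4+2·1=14≤16, 3·4+5·1=17≤18, objective 44.
(s,t)=(4,0): 3·4+2·0=12≤16, 3·4+5·0=12≤18, objective 36.
The best lattice point is (5,0), giving 45.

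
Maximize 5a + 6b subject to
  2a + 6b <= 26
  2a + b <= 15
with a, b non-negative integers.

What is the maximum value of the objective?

(a,b)=(6,2): 2·6+6·2=24≤26, 2·6+1·2=14≤15, objective 42.
(a,b)=(7,1): 2·7+6·1=20≤26, 2·7+1·1=15≤15, objective 41.
No feasible integer point exceeds 42.

42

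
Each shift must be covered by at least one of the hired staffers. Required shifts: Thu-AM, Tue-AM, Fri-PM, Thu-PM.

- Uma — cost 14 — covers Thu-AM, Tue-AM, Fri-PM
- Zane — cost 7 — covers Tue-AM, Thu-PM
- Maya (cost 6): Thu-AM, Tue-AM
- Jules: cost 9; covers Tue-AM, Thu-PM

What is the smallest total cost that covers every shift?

This is a weighted set-cover instance.
The greedy cost-per-new-shift heuristic would pick Maya, Zane, and Uma for 27, but a cheaper cover exists.
Choose Uma and Zane: together they cover Thu-AM, Tue-AM, Fri-PM, Thu-PM — every shift.
Total cost: 14 + 7 = 21.
No cover costs less than 21.

21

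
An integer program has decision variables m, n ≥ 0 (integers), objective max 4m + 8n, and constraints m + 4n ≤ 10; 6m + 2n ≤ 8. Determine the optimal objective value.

Relaxing integrality, the LP optimum is 21.09 at (m,n) = (0.545, 2.36), which is not an integer point.
(m,n)=(0,2): 1·0+4·2=8≤10, 6·0+2·2=4≤8, objective 16.
(m,n)=(1,1): 1·1+4·1=5≤10, 6·1+2·1=8≤8, objective 12.
(m,n)=(0,1): 1·0+4·1=4≤10, 6·0+2·1=2≤8, objective 8.
Maximum is 16 at (m,n)=(0,2).

16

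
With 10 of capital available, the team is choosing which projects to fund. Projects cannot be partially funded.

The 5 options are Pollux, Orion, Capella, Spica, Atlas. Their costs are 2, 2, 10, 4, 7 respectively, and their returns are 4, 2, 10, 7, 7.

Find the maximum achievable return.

Allowing fractional choices, the relaxed optimum would be about 15.0, but projects are indivisible.
Pollux + Spica: cost 2 + 4 = 6 ≤ 10, return 4 + 7 = 11.
Pollux + Orion + Spica: cost 2 + 2 + 4 = 8 ≤ 10, return 4 + 2 + 7 = 13.
Best is Pollux, Orion, and Spica with total return 13.

13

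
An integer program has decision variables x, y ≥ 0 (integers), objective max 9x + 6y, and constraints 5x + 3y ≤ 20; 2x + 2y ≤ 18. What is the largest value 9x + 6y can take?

Relaxing integrality, the LP optimum is 40.00 at (x,y) = (0, 6.67), which is not an integer point.
(x,y)=(1,5): 5·1+3·5=20≤20, 2·1+2·5=12≤18, objective 39.
(x,y)=(0,6): 5·0+3·6=18≤20, 2·0+2·6=12≤18, objective 36.
(x,y)=(1,4): 5·1+3·4=17≤20, 2·1+2·4=10≤18, objective 33.
No feasible integer point exceeds 39.

39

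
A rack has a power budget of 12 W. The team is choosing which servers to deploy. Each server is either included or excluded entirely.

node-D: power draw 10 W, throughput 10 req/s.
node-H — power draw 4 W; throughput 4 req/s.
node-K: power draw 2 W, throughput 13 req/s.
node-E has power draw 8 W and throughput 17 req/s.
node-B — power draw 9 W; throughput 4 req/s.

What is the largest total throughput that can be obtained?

This is a 0-1 knapsack instance.
Allowing fractional choices, the relaxed optimum would be about 32.0, but servers are indivisible.
node-H + node-E: power draw 4 + 8 = 12 ≤ 12, throughput 4 + 17 = 21.
node-K + node-E: power draw 2 + 8 = 10 ≤ 12, throughput 13 + 17 = 30.
node-D + node-K: power draw 10 + 2 = 12 ≤ 12, throughput 10 + 13 = 23.
Best is node-K and node-E with total throughput 30.

30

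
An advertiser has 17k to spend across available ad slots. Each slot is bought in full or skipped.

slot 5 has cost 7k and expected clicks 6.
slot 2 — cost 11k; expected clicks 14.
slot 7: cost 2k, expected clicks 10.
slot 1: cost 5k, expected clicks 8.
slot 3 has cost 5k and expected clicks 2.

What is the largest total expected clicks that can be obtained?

24

slot 2 + slot 7: cost 11 + 2 = 13 ≤ 17, expected clicks 14 + 10 = 24.
slot 5 + slot 7 + slot 1: cost 7 + 2 + 5 = 14 ≤ 17, expected clicks 6 + 10 + 8 = 24.
The maximum expected clicks is 24; one optimal choice is slot 2 and slot 7.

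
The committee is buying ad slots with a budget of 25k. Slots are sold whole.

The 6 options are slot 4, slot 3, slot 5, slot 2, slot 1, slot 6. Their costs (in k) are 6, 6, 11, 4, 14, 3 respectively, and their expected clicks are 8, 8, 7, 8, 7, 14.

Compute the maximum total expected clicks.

38

Take slot 4, slot 3, slot 2, and slot 6: cost 6 + 6 + 4 + 3 = 19 ≤ 25, expected clicks 8 + 8 + 8 + 14 = 38.
No other feasible combination does better.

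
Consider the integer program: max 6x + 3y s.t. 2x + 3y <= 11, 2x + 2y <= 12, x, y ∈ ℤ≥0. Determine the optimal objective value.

The continuous relaxation peaks at (5.5, 0) with value 33.00; rounding to a feasible lattice point costs some objective.
(x,y)=(5,0): 2·5+3·0=10≤11, 2·5+2·0=10≤12, objective 30.
(x,y)=(4,1): 2·4+3·1=11≤11, 2·4+2·1=10≤12, objective 27.
The best lattice point is (5,0), giving 30.

30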